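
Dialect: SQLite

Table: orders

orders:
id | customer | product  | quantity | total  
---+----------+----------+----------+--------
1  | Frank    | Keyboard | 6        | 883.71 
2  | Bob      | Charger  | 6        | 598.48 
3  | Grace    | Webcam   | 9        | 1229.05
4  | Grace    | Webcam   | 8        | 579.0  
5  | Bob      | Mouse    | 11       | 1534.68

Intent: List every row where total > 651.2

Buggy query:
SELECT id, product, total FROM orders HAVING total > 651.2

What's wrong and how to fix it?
Bug: HAVING filters the output of aggregation, but this query has no GROUP BY and no aggregate functions, so SQLite rejects it (HAVING clause on a non-aggregate query); the condition here is per row

Fix: Use WHERE for row-level filtering

Corrected query:
SELECT id, product, total FROM orders WHERE total > 651.2

Result:
id | product  | total  
---+----------+--------
1  | Keyboard | 883.71 
3  | Webcam   | 1229.05
5  | Mouse    | 1534.68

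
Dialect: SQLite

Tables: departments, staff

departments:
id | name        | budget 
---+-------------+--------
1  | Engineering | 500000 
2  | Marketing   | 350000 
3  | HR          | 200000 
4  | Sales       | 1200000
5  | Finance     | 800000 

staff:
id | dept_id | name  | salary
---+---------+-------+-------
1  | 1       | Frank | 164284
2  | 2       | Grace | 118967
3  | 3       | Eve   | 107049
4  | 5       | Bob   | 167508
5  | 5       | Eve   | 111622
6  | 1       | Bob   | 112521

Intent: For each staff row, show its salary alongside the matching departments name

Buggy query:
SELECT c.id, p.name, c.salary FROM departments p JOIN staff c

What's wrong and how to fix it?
Bug: JOIN with no ON clause produces a cartesian product; every staff row pairs with every departments row

Fix: Add ON c.dept_id = p.id to the JOIN

Corrected query:
SELECT c.id, p.name, c.salary FROM departments p JOIN staff c ON c.dept_id = p.id

Result:
id | name        | salary
---+-------------+-------
1  | Engineering | 164284
2  | Marketing   | 118967
3  | HR          | 107049
4  | Finance     | 167508
5  | Finance     | 111622
6  | Engineering | 112521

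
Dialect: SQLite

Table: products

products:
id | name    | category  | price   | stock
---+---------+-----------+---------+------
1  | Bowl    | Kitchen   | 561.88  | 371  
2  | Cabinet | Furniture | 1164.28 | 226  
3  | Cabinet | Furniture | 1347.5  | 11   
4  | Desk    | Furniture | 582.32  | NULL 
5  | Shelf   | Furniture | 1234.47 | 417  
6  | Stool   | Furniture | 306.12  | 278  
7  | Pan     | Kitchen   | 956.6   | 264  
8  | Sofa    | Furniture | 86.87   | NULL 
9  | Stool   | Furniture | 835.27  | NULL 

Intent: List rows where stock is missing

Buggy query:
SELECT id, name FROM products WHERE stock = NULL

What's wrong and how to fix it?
Bug: Comparing to NULL with '=' never matches; NULL = NULL is unknown, not true

Fix: Replace '= NULL' with 'IS NULL'

Corrected query:
SELECT id, name FROM products WHERE stock IS NULL

Result:
id | name 
---+------
4  | Desk 
8  | Sofa 
9  | Stool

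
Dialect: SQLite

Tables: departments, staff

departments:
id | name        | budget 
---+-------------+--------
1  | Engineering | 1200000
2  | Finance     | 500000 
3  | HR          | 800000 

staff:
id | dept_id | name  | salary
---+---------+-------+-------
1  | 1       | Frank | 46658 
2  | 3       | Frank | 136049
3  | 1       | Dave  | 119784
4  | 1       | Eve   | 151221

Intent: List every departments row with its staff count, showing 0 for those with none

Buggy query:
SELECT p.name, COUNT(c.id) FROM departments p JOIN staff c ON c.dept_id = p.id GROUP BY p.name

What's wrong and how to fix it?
Bug: An inner join excludes parents with zero children

Fix: Switch to LEFT JOIN to retain unmatched parent rows

Corrected query:
SELECT p.name, COUNT(c.id) FROM departments p LEFT JOIN staff c ON c.dept_id = p.id GROUP BY p.name

Result:
name        | COUNT(c.id)
------------+------------
Engineering | 3          
Finance     | 0          
HR          | 1          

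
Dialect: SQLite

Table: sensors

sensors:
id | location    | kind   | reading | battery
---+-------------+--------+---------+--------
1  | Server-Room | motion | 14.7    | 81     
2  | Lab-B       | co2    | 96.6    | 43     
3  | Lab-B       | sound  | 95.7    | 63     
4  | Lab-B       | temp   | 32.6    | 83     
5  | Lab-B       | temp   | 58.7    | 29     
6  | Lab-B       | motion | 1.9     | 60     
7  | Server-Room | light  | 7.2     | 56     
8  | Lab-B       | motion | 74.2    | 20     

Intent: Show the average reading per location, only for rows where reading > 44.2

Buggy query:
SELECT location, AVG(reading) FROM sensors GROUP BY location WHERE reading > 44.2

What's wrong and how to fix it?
Bug: WHERE cannot follow GROUP BY

Fix: Place WHERE between FROM and GROUP BY

Corrected query:
SELECT location, AVG(reading) FROM sensors WHERE reading > 44.2 GROUP BY location

Result:
location | AVG(reading)
---------+-------------
Lab-B    | 81.3        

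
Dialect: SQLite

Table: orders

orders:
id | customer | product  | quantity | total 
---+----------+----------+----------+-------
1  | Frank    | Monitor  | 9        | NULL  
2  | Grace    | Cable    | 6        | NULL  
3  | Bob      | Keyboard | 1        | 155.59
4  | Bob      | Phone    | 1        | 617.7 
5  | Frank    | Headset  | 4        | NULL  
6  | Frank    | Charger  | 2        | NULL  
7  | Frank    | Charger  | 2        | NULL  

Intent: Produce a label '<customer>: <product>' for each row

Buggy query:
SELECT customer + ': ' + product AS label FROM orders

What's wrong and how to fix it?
Bug: SQLite uses || for string concatenation; + coerces text to numbers (yielding 0)

Fix: Use the || operator for string concatenation

Corrected query:
SELECT customer || ': ' || product AS label FROM orders

Result:
label         
--------------
Frank: Monitor
Grace: Cable  
Bob: Keyboard 
Bob: Phone    
Frank: Headset
Frank: Charger
Frank: Charger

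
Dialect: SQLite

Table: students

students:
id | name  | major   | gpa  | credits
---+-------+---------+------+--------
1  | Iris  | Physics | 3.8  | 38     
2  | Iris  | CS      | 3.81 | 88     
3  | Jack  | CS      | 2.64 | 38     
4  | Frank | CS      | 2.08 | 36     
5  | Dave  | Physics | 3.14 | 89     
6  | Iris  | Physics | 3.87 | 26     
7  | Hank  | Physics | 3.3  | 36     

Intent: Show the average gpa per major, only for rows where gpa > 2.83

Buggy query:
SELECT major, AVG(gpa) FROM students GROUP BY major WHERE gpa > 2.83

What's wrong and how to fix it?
Bug: Row-level WHERE must come before GROUP BY in the clause order

Fix: Move the WHERE clause before GROUP BY

Corrected query:
SELECT major, AVG(gpa) FROM students WHERE gpa > 2.83 GROUP BY major

Result:
major   | AVG(gpa)
--------+---------
CS      | 3.81    
Physics | 3.5275  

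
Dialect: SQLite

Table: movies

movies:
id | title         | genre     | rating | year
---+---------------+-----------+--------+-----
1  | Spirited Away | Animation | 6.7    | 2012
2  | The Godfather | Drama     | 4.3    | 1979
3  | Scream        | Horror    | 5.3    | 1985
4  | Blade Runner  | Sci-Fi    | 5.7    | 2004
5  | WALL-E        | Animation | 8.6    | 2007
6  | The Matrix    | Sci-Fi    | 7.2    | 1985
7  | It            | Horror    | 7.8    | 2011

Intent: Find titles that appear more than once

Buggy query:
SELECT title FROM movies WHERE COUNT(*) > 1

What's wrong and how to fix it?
Bug: COUNT(*) is an aggregate and cannot be used in WHERE

Fix: GROUP BY title, then filter groups with HAVING COUNT(*) > 1

Corrected query:
SELECT title FROM movies GROUP BY title HAVING COUNT(*) > 1

Result:
(no rows)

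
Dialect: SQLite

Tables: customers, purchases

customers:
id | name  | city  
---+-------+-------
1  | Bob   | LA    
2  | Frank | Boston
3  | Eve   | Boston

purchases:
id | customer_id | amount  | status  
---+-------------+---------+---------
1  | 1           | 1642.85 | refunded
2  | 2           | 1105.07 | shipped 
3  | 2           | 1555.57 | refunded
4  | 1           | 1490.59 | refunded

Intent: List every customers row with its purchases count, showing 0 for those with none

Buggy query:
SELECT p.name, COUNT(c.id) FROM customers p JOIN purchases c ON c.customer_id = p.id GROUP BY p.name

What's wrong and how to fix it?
Bug: An inner join excludes parents with zero children

Fix: Switch to LEFT JOIN to retain unmatched parent rows

Corrected query:
SELECT p.name, COUNT(c.id) FROM customers p LEFT JOIN purchases c ON c.customer_id = p.id GROUP BY p.name

Result:
name  | COUNT(c.id)
------+------------
Bob   | 2          
Eve   | 0          
Frank | 2          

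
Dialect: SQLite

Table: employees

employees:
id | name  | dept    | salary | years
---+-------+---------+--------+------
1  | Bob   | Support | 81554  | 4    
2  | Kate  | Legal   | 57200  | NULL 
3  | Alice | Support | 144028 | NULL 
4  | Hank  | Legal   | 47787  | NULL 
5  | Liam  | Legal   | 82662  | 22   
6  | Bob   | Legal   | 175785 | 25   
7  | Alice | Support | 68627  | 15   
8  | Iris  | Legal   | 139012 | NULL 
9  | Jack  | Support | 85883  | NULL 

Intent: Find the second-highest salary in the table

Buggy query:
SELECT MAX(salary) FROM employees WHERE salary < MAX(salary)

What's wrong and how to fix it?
Bug: MAX(salary) on the right of the comparison is an aggregate-in-WHERE error

Fix: Compute the overall MAX in a subquery, then take MAX of rows below it

Corrected query:
SELECT MAX(salary) FROM employees WHERE salary < (SELECT MAX(salary) FROM employees)

Result:
MAX(salary)
-----------
144028     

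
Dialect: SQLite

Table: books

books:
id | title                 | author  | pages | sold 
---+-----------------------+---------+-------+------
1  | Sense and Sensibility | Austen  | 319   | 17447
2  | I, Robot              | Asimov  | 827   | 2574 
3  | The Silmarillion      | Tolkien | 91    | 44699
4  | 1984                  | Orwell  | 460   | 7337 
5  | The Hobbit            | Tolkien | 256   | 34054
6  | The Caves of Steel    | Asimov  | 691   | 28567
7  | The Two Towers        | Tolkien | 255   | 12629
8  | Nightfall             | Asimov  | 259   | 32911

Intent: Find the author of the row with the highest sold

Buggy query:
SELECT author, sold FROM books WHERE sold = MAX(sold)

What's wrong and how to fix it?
Bug: MAX(sold) is an aggregate and cannot be used directly in WHERE

Fix: Use a subquery: WHERE sold = (SELECT MAX(sold) FROM books)

Corrected query:
SELECT author, sold FROM books WHERE sold = (SELECT MAX(sold) FROM books)

Result:
author  | sold 
--------+------
Tolkien | 44699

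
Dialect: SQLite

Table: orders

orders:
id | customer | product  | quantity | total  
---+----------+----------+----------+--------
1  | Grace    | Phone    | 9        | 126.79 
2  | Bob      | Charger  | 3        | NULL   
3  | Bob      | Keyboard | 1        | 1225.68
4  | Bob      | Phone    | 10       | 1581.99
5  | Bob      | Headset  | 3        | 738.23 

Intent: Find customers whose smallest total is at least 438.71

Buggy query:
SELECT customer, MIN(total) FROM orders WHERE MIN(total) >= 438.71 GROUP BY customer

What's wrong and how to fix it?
Bug: MIN() in WHERE is a misuse of aggregate

Fix: Use HAVING for the per-group MIN condition

Corrected query:
SELECT customer, MIN(total) FROM orders GROUP BY customer HAVING MIN(total) >= 438.71

Result:
customer | MIN(total)
---------+-----------
Bob      | 738.23    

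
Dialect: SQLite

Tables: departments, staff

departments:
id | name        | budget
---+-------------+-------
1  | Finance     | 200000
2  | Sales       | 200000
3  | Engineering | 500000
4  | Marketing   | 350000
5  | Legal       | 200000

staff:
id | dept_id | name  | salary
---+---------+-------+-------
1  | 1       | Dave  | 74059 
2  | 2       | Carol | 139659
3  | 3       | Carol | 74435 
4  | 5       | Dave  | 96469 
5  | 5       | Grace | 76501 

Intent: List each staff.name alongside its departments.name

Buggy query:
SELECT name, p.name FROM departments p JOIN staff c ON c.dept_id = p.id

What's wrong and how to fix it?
Bug: Both tables have a 'name' column; the unqualified reference is ambiguous

Fix: Qualify the column with its table alias (c.name)

Corrected query:
SELECT c.name, p.name FROM departments p JOIN staff c ON c.dept_id = p.id

Result:
name  | name       
------+------------
Dave  | Finance    
Carol | Sales      
Carol | Engineering
Dave  | Legal      
Grace | Legal      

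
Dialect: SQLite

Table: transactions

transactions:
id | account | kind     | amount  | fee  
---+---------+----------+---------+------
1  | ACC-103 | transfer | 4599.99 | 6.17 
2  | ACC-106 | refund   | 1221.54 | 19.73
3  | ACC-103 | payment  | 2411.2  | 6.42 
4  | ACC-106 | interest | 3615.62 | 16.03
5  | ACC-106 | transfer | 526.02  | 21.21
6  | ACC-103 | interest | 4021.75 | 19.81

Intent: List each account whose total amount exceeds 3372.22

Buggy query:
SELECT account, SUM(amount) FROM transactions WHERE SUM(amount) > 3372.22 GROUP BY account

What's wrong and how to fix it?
Bug: Aggregate functions cannot appear in a WHERE clause

Fix: Use HAVING (which filters groups after aggregation) instead of WHERE

Corrected query:
SELECT account, SUM(amount) FROM transactions GROUP BY account HAVING SUM(amount) > 3372.22

Result:
account | SUM(amount)
--------+------------
ACC-103 | 11032.94   
ACC-106 | 5363.18    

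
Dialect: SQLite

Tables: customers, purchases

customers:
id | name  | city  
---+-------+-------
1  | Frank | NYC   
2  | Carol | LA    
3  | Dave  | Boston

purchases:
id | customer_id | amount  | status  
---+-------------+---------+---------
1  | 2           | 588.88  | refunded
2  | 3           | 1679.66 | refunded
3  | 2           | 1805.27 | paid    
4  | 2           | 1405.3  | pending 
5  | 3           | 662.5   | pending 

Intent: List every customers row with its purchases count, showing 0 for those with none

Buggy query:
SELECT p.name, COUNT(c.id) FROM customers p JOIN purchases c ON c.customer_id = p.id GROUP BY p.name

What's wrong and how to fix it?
Bug: INNER JOIN drops customers rows that have no matching purchases rows

Fix: Use LEFT JOIN so parents without children still appear (COUNT(c.id) gives 0)

Corrected query:
SELECT p.name, COUNT(c.id) FROM customers p LEFT JOIN purchases c ON c.customer_id = p.id GROUP BY p.name

Result:
name  | COUNT(c.id)
------+------------
Carol | 3          
Dave  | 2          
Frank | 0          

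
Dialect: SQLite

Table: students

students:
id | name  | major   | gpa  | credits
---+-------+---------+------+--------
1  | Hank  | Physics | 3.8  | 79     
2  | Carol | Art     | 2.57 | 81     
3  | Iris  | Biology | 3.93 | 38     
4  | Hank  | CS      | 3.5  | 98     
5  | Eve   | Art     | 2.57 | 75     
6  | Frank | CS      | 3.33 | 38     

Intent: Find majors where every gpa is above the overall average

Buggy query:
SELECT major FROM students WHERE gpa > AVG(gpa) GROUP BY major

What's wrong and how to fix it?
Bug: WHERE evaluates per row before aggregation, so AVG() is unavailable

Fix: Use a subquery for AVG and a HAVING MIN(...) filter so the condition holds for every row in the group

Corrected query:
SELECT major FROM students GROUP BY major HAVING MIN(gpa) > (SELECT AVG(gpa) FROM students)

Result:
major  
-------
Biology
CS     
Physics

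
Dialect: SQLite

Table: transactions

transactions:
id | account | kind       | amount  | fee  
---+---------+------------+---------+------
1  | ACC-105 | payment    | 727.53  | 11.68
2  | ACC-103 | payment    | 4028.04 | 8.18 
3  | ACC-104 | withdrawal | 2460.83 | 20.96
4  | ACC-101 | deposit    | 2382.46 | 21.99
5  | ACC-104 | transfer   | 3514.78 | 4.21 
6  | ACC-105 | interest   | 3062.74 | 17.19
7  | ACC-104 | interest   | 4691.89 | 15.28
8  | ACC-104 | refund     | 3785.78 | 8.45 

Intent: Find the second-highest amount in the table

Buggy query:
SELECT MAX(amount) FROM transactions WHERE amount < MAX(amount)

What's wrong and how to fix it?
Bug: MAX(amount) on the right of the comparison is an aggregate-in-WHERE error

Fix: Put the inner MAX in a scalar subquery

Corrected query:
SELECT MAX(amount) FROM transactions WHERE amount < (SELECT MAX(amount) FROM transactions)

Result:
MAX(amount)
-----------
4028.04    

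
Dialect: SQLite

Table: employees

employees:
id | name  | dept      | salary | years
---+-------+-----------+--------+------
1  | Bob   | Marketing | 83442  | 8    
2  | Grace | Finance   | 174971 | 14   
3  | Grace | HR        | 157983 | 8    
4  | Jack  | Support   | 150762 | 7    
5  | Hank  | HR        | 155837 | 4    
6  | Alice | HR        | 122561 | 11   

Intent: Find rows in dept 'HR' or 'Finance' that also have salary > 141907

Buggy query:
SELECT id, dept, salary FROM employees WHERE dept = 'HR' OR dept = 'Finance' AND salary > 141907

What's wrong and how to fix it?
Bug: AND binds tighter than OR, so this parses as dept = 'HR' OR (dept = 'Finance' AND salary > 141907)

Fix: Group the OR with parentheses (or use IN), then AND the threshold

Corrected query:
SELECT id, dept, salary FROM employees WHERE (dept = 'HR' OR dept = 'Finance') AND salary > 141907

Result:
id | dept    | salary
---+---------+-------
2  | Finance | 174971
3  | HR      | 157983
5  | HR      | 155837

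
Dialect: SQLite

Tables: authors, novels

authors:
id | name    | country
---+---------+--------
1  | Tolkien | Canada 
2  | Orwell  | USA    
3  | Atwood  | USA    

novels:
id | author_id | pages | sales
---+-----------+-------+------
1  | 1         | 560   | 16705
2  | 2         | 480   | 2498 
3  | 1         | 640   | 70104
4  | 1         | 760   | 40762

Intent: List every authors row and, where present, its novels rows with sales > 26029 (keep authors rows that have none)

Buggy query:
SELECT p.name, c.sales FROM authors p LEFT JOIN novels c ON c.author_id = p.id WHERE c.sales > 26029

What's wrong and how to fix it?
Bug: Filtering c.sales in WHERE discards the NULL rows produced by LEFT JOIN, turning it into an inner join

Fix: Move the right-table condition into the ON clause so unmatched parents are kept

Corrected query:
SELECT p.name, c.sales FROM authors p LEFT JOIN novels c ON c.author_id = p.id AND c.sales > 26029

Result:
name    | sales
--------+------
Tolkien | 40762
Tolkien | 70104
Orwell  | NULL 
Atwood  | NULL 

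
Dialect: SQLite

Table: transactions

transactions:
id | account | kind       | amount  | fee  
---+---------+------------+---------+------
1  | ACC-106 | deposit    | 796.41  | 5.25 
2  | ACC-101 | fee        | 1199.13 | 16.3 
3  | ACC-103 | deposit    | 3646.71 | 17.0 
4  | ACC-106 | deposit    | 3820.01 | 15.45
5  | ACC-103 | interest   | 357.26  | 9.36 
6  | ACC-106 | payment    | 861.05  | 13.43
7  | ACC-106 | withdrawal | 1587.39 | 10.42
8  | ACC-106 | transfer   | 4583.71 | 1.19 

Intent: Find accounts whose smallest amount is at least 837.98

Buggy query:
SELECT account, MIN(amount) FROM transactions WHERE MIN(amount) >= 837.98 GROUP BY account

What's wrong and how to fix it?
Bug: Aggregates like MIN are computed per group after WHERE runs

Fix: Use HAVING for the per-group MIN condition

Corrected query:
SELECT account, MIN(amount) FROM transactions GROUP BY account HAVING MIN(amount) >= 837.98

Result:
account | MIN(amount)
--------+------------
ACC-101 | 1199.13    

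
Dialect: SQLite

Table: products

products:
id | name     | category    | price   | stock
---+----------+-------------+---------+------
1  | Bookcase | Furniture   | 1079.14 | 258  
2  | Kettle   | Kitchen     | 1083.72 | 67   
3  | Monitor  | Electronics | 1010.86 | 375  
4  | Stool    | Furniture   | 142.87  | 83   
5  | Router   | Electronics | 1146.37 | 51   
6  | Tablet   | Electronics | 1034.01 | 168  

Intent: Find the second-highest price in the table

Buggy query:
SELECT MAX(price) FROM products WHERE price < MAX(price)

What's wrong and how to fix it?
Bug: MAX(price) on the right of the comparison is an aggregate-in-WHERE error

Fix: Compute the overall MAX in a subquery, then take MAX of rows below it

Corrected query:
SELECT MAX(price) FROM products WHERE price < (SELECT MAX(price) FROM products)

Result:
MAX(price)
----------
1083.72   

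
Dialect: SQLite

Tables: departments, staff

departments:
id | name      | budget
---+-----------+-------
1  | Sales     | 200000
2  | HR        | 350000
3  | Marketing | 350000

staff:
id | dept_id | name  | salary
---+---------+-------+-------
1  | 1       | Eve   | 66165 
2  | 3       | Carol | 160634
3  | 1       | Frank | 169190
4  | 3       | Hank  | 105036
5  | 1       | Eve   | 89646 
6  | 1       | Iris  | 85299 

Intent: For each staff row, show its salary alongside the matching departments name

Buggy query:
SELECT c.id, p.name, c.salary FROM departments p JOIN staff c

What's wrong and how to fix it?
Bug: JOIN with no ON clause produces a cartesian product; every staff row pairs with every departments row

Fix: Specify the join condition linking the foreign key to the parent id

Corrected query:
SELECT c.id, p.name, c.salary FROM departments p JOIN staff c ON c.dept_id = p.id

Result:
id | name      | salary
---+-----------+-------
1  | Sales     | 66165 
2  | Marketing | 160634
3  | Sales     | 169190
4  | Marketing | 105036
5  | Sales     | 89646 
6  | Sales     | 85299 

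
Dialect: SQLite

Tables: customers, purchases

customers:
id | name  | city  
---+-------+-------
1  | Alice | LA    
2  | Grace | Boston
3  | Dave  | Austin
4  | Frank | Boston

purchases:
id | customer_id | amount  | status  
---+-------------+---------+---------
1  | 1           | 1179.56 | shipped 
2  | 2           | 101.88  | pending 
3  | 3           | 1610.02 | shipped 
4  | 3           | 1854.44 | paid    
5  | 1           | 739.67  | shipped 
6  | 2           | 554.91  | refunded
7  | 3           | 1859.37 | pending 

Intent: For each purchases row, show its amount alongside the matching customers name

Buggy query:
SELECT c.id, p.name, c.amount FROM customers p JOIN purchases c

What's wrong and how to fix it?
Bug: Missing join condition: each purchases row is matched to all customers rows instead of just its own

Fix: Add ON c.customer_id = p.id to the JOIN

Corrected query:
SELECT c.id, p.name, c.amount FROM customers p JOIN purchases c ON c.customer_id = p.id

Result:
id | name  | amount 
---+-------+--------
1  | Alice | 1179.56
2  | Grace | 101.88 
3  | Dave  | 1610.02
4  | Dave  | 1854.44
5  | Alice | 739.67 
6  | Grace | 554.91 
7  | Dave  | 1859.37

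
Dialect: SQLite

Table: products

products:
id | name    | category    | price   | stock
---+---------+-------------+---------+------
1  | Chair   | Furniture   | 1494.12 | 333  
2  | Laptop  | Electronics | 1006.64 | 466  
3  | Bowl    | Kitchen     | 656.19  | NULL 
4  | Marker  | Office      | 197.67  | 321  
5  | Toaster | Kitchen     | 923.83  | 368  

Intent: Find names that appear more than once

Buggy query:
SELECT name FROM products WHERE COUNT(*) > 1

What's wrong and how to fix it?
Bug: COUNT(*) is an aggregate and cannot be used in WHERE

Fix: Group first, then use HAVING for the count condition

Corrected query:
SELECT name FROM products GROUP BY name HAVING COUNT(*) > 1

Result:
(no rows)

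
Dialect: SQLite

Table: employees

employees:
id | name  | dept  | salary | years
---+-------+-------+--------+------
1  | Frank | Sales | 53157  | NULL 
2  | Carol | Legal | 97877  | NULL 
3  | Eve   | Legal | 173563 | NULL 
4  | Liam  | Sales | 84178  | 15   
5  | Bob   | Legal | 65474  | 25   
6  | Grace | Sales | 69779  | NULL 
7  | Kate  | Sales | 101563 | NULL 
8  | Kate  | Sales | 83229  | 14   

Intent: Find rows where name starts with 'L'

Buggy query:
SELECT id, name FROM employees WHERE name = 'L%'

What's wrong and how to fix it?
Bug: Wildcards only work with LIKE; '=' treats '%' as a literal character

Fix: Replace '=' with LIKE so 'L%' is treated as a pattern

Corrected query:
SELECT id, name FROM employees WHERE name LIKE 'L%'

Result:
id | name
---+-----
4  | Liam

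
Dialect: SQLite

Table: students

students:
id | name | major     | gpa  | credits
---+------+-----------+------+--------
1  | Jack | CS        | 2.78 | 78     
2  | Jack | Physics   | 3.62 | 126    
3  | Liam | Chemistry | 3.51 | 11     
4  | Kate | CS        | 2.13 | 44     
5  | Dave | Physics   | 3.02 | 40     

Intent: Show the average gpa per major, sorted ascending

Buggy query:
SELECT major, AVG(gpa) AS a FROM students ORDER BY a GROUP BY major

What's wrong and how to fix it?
Bug: ORDER BY appears before GROUP BY; SQL clause order requires GROUP BY first

Fix: Reorder: SELECT … FROM … GROUP BY … ORDER BY …

Corrected query:
SELECT major, AVG(gpa) AS a FROM students GROUP BY major ORDER BY a

Result:
major     | a    
----------+------
CS        | 2.455
Physics   | 3.32 
Chemistry | 3.51 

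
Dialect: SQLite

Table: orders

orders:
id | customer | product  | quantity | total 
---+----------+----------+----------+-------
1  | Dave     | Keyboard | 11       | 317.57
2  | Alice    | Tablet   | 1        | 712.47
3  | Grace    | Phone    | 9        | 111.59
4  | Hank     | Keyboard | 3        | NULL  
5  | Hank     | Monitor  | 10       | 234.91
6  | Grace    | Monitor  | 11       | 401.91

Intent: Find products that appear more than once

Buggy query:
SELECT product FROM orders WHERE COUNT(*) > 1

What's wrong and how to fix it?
Bug: COUNT(*) is an aggregate and cannot be used in WHERE

Fix: Group first, then use HAVING for the count condition

Corrected query:
SELECT product FROM orders GROUP BY product HAVING COUNT(*) > 1

Result:
product 
--------
Keyboard
Monitor 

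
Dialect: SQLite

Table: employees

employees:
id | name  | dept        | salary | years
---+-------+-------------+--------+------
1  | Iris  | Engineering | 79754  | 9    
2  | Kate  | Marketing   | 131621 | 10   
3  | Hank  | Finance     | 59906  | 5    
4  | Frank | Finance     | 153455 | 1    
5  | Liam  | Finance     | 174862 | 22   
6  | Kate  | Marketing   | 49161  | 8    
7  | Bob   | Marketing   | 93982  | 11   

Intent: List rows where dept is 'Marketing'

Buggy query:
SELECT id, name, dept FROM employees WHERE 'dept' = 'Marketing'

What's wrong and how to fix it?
Bug: Single quotes denote string literals in SQL; the column name is being compared as a constant string

Fix: Reference the column as dept without single quotes

Corrected query:
SELECT id, name, dept FROM employees WHERE dept = 'Marketing'

Result:
id | name | dept     
---+------+----------
2  | Kate | Marketing
6  | Kate | Marketing
7  | Bob  | Marketing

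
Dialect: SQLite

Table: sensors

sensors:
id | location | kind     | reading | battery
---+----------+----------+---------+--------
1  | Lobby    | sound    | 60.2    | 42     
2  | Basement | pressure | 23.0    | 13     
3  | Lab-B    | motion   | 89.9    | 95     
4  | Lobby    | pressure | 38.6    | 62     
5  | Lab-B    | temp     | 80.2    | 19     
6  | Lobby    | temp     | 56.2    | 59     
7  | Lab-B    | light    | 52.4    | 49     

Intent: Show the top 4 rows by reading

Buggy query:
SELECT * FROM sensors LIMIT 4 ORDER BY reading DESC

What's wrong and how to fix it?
Bug: LIMIT must come after ORDER BY

Fix: Sort with ORDER BY, then apply LIMIT

Corrected query:
SELECT * FROM sensors ORDER BY reading DESC LIMIT 4

Result:
id | location | kind   | reading | battery
---+----------+--------+---------+--------
3  | Lab-B    | motion | 89.9    | 95     
5  | Lab-B    | temp   | 80.2    | 19     
1  | Lobby    | sound  | 60.2    | 42     
6  | Lobby    | temp   | 56.2    | 59     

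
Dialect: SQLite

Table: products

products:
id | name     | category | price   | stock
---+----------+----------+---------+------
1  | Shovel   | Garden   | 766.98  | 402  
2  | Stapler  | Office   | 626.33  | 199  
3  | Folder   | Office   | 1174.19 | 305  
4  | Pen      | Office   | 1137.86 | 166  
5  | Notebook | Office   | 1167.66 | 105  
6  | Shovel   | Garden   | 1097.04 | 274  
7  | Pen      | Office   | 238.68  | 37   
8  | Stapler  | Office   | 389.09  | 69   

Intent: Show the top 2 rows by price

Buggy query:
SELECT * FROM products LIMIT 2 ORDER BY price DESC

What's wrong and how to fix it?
Bug: ORDER BY cannot follow LIMIT; LIMIT is the final clause

Fix: Swap the clauses: ORDER BY first, then LIMIT

Corrected query:
SELECT * FROM products ORDER BY price DESC LIMIT 2

Result:
id | name     | category | price   | stock
---+----------+----------+---------+------
3  | Folder   | Office   | 1174.19 | 305  
5  | Notebook | Office   | 1167.66 | 105  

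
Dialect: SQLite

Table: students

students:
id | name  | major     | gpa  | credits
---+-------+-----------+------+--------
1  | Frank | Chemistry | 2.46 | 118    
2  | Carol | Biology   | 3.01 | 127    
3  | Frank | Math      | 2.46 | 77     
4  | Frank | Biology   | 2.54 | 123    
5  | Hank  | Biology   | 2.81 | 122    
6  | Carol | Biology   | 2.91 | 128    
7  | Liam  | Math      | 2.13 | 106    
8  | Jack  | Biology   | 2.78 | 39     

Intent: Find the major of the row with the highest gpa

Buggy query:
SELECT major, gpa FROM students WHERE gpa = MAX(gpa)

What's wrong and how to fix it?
Bug: WHERE is evaluated per row; an aggregate over the whole table isn't defined there

Fix: Wrap MAX in a scalar subquery so WHERE compares against a single value

Corrected query:
SELECT major, gpa FROM students WHERE gpa = (SELECT MAX(gpa) FROM students)

Result:
major   | gpa 
--------+-----
Biology | 3.01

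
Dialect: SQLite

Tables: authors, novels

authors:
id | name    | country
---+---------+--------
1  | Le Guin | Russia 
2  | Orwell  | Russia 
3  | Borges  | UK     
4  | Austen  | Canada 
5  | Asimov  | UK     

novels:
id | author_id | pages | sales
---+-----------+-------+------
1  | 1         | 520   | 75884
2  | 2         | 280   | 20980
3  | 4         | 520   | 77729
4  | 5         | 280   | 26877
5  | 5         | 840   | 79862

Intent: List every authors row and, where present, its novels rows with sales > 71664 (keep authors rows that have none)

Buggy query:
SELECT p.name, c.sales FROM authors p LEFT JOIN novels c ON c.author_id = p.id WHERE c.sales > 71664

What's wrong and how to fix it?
Bug: A WHERE condition on the right-hand table after LEFT JOIN drops unmatched parents

Fix: Move the right-table condition into the ON clause so unmatched parents are kept

Corrected query:
SELECT p.name, c.sales FROM authors p LEFT JOIN novels c ON c.author_id = p.id AND c.sales > 71664

Result:
name    | sales
--------+------
Le Guin | 75884
Orwell  | NULL 
Borges  | NULL 
Austen  | 77729
Asimov  | 79862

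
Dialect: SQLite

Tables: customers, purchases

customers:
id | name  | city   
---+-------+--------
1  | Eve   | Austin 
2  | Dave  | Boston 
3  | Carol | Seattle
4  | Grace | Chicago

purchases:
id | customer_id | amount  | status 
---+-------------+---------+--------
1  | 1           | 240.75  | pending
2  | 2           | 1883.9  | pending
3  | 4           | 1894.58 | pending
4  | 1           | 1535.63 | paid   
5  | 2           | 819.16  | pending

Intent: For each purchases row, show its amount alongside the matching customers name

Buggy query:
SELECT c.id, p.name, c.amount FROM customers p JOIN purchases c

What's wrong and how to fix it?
Bug: JOIN with no ON clause produces a cartesian product; every purchases row pairs with every customers row

Fix: Specify the join condition linking the foreign key to the parent id

Corrected query:
SELECT c.id, p.name, c.amount FROM customers p JOIN purchases c ON c.customer_id = p.id

Result:
id | name  | amount 
---+-------+--------
1  | Eve   | 240.75 
2  | Dave  | 1883.9 
3  | Grace | 1894.58
4  | Eve   | 1535.63
5  | Dave  | 819.16 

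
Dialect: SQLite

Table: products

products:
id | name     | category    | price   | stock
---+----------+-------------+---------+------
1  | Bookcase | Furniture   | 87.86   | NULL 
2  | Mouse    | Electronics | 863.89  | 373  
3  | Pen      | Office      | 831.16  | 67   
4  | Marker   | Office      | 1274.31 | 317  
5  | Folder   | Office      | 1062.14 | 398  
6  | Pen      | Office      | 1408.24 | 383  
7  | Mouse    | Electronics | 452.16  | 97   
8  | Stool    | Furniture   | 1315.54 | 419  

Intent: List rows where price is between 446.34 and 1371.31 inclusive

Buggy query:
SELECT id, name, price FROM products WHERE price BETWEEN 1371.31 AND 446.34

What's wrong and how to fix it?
Bug: BETWEEN expects the lower bound first; with 1371.31 AND 446.34 the range is empty

Fix: Write BETWEEN 446.34 AND 1371.31

Corrected query:
SELECT id, name, price FROM products WHERE price BETWEEN 446.34 AND 1371.31

Result:
id | name   | price  
---+--------+--------
2  | Mouse  | 863.89 
3  | Pen    | 831.16 
4  | Marker | 1274.31
5  | Folder | 1062.14
7  | Mouse  | 452.16 
8  | Stool  | 1315.54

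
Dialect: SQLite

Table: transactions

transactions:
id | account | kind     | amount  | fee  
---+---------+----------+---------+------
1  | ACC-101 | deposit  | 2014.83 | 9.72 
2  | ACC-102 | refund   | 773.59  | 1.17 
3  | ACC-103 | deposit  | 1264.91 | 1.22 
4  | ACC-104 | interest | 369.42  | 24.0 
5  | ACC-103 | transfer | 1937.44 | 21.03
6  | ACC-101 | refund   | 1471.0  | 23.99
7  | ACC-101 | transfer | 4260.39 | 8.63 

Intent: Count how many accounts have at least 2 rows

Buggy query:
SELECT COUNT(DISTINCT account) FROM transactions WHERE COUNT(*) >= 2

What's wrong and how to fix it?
Bug: COUNT(*) cannot appear in WHERE; the per-group count doesn't exist yet

Fix: Group first with HAVING COUNT(*) >= 2, then COUNT the resulting groups

Corrected query:
SELECT COUNT(*) FROM (SELECT account FROM transactions GROUP BY account HAVING COUNT(*) >= 2)

Result:
COUNT(*)
--------
2       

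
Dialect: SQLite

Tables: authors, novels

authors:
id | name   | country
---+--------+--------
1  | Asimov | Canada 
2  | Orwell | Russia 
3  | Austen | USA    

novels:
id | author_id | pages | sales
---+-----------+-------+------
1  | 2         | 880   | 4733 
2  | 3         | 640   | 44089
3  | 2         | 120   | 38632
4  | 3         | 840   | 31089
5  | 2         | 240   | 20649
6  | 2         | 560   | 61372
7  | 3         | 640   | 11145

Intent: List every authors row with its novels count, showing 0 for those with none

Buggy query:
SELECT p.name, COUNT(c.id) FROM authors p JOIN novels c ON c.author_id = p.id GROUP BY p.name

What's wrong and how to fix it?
Bug: An inner join excludes parents with zero children

Fix: Use LEFT JOIN so parents without children still appear (COUNT(c.id) gives 0)

Corrected query:
SELECT p.name, COUNT(c.id) FROM authors p LEFT JOIN novels c ON c.author_id = p.id GROUP BY p.name

Result:
name   | COUNT(c.id)
-------+------------
Asimov | 0          
Austen | 3          
Orwell | 4          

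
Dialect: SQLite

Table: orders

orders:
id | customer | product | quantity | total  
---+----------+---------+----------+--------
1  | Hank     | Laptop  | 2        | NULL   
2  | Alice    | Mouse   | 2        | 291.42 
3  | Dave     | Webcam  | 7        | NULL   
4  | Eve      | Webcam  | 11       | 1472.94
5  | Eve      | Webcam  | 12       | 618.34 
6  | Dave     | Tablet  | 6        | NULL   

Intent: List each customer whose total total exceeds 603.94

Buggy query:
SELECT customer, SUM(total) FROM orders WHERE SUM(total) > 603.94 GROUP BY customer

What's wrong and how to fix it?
Bug: Aggregate functions cannot appear in a WHERE clause

Fix: Use HAVING (which filters groups after aggregation) instead of WHERE

Corrected query:
SELECT customer, SUM(total) FROM orders GROUP BY customer HAVING SUM(total) > 603.94

Result:
customer | SUM(total)
---------+-----------
Eve      | 2091.28   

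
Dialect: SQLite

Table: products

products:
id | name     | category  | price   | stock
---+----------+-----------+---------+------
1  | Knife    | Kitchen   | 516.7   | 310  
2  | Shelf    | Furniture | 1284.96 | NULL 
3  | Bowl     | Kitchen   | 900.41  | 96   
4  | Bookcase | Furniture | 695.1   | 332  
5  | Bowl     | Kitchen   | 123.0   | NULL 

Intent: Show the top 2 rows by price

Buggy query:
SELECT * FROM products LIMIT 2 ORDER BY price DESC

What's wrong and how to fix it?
Bug: LIMIT must come after ORDER BY

Fix: Sort with ORDER BY, then apply LIMIT

Corrected query:
SELECT * FROM products ORDER BY price DESC LIMIT 2

Result:
id | name  | category  | price   | stock
---+-------+-----------+---------+------
2  | Shelf | Furniture | 1284.96 | NULL 
3  | Bowl  | Kitchen   | 900.41  | 96   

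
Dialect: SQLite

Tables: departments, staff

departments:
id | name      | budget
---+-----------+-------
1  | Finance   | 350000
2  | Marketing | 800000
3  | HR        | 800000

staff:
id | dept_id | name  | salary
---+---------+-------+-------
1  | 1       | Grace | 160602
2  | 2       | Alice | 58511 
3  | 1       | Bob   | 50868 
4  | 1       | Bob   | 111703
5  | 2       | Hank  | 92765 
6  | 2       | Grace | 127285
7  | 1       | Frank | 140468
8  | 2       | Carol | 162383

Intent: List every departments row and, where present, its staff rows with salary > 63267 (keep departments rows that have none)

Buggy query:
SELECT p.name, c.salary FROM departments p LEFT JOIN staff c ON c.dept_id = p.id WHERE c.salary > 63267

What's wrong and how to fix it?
Bug: A WHERE condition on the right-hand table after LEFT JOIN drops unmatched parents

Fix: Move the right-table condition into the ON clause so unmatched parents are kept

Corrected query:
SELECT p.name, c.salary FROM departments p LEFT JOIN staff c ON c.dept_id = p.id AND c.salary > 63267

Result:
name      | salary
----------+-------
Finance   | 111703
Finance   | 140468
Finance   | 160602
Marketing | 92765 
Marketing | 127285
Marketing | 162383
HR        | NULL  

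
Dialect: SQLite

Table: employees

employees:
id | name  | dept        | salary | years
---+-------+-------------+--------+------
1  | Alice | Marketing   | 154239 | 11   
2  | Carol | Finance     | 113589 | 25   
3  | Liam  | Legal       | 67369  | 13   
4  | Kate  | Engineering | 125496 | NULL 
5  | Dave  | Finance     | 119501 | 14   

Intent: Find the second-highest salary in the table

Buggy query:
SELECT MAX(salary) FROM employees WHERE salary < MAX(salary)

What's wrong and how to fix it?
Bug: MAX(salary) on the right of the comparison is an aggregate-in-WHERE error

Fix: Compute the overall MAX in a subquery, then take MAX of rows below it

Corrected query:
SELECT MAX(salary) FROM employees WHERE salary < (SELECT MAX(salary) FROM employees)

Result:
MAX(salary)
-----------
125496     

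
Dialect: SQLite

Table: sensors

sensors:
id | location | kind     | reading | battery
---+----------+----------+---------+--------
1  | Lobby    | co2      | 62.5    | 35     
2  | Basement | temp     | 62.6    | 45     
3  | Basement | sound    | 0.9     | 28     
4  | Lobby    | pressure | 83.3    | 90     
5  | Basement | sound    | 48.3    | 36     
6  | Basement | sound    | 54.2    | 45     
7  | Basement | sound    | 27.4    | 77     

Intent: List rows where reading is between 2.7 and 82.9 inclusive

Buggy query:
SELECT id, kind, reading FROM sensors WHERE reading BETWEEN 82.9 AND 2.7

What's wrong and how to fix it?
Bug: The bounds are reversed; BETWEEN a AND b requires a <= b to match anything

Fix: Write BETWEEN 2.7 AND 82.9

Corrected query:
SELECT id, kind, reading FROM sensors WHERE reading BETWEEN 2.7 AND 82.9

Result:
id | kind  | reading
---+-------+--------
1  | co2   | 62.5   
2  | temp  | 62.6   
5  | sound | 48.3   
6  | sound | 54.2   
7  | sound | 27.4   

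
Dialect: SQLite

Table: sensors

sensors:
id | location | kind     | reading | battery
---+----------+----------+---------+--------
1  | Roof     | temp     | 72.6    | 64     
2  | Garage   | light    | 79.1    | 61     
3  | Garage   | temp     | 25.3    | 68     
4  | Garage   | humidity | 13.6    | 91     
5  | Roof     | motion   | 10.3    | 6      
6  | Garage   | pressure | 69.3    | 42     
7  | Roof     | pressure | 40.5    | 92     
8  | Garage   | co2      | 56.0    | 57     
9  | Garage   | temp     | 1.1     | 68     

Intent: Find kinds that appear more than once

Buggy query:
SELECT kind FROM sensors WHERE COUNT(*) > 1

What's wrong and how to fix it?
Bug: WHERE can't reference COUNT(*); aggregates are computed after WHERE

Fix: GROUP BY kind, then filter groups with HAVING COUNT(*) > 1

Corrected query:
SELECT kind FROM sensors GROUP BY kind HAVING COUNT(*) > 1

Result:
kind    
--------
pressure
temp    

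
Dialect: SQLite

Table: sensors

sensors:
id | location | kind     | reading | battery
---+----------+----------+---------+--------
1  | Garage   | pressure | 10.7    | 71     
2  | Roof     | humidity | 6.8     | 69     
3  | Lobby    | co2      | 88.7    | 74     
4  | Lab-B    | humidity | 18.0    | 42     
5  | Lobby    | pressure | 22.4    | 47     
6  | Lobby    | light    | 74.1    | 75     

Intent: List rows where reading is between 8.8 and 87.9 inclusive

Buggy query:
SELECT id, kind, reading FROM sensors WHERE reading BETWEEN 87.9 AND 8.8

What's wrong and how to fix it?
Bug: BETWEEN expects the lower bound first; with 87.9 AND 8.8 the range is empty

Fix: Swap the bounds so the smaller value comes first

Corrected query:
SELECT id, kind, reading FROM sensors WHERE reading BETWEEN 8.8 AND 87.9

Result:
id | kind     | reading
---+----------+--------
1  | pressure | 10.7   
4  | humidity | 18     
5  | pressure | 22.4   
6  | light    | 74.1   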